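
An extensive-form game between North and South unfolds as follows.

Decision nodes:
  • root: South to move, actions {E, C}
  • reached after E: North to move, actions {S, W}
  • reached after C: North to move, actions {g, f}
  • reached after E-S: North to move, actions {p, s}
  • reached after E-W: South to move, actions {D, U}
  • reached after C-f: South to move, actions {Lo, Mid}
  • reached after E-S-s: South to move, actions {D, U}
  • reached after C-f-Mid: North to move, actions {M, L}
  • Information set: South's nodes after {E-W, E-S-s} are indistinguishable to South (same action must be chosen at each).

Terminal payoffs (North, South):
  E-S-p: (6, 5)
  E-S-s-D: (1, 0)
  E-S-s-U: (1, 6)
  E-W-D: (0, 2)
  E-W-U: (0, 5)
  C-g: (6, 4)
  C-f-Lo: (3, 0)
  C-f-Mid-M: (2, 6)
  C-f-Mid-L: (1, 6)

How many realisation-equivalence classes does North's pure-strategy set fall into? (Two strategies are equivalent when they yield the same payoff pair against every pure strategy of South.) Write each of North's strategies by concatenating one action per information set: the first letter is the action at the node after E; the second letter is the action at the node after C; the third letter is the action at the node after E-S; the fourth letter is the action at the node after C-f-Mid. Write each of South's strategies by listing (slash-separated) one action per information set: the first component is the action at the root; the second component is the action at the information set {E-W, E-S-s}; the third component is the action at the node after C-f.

9

North has 16 pure strategies: SgpM, SgpL, SgsM, SgsL, SfpM, SfpL, SfsM, SfsL, WgpM, WgpL, WgsM, WgsL, WfpM, WfpL, WfsM, WfsL. Columns: E/D/Lo, E/D/Mid, E/U/Lo, E/U/Mid, C/D/Lo, C/D/Mid, C/U/Lo, C/U/Mid.
{SgpM, SgpL} → row (6,5) (6,5) (6,5) (6,5) (6,4) (6,4) (6,4) (6,4)
{SgsM, SgsL} → row (1,0) (1,0) (1,6) (1,6) (6,4) (6,4) (6,4) (6,4)
{SfpM} → row (6,5) (6,5) (6,5) (6,5) (3,0) (2,6) (3,0) (2,6)
{SfpL} → row (6,5) (6,5) (6,5) (6,5) (3,0) (1,6) (3,0) (1,6)
{SfsM} → row (1,0) (1,0) (1,6) (1,6) (3,0) (2,6) (3,0) (2,6)
{SfsL} → row (1,0) (1,0) (1,6) (1,6) (3,0) (1,6) (3,0) (1,6)
{WgpM, WgpL, WgsM, WgsL} → row (0,2) (0,2) (0,5) (0,5) (6,4) (6,4) (6,4) (6,4)
{WfpM, WfsM} → row (0,2) (0,2) (0,5) (0,5) (3,0) (2,6) (3,0) (2,6)
{WfpL, WfsL} → row (0,2) (0,2) (0,5) (0,5) (3,0) (1,6) (3,0) (1,6)
That's 9 distinct rows out of 16 strategies.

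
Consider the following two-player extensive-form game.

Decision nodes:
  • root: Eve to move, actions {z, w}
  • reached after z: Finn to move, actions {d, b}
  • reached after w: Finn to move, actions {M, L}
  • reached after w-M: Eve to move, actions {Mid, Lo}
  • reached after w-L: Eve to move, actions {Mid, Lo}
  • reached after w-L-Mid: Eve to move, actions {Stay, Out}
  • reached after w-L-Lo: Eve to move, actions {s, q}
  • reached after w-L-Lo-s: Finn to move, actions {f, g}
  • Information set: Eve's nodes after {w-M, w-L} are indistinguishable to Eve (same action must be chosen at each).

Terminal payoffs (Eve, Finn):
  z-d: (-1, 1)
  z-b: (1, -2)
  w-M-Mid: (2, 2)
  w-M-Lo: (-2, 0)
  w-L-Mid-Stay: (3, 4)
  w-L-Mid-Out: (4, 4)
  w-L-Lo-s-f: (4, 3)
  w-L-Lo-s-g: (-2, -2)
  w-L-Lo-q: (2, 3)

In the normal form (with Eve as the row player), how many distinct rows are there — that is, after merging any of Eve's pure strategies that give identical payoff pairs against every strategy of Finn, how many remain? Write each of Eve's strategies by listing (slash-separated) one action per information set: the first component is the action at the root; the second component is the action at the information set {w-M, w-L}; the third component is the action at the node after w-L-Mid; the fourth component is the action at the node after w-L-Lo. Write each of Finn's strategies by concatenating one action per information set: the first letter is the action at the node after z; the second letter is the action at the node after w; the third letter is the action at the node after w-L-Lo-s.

5

Eve has 16 pure strategies: z/Mid/Stay/s, z/Mid/Stay/q, z/Mid/Out/s, z/Mid/Out/q, z/Lo/Stay/s, z/Lo/Stay/q, z/Lo/Out/s, z/Lo/Out/q, w/Mid/Stay/s, w/Mid/Stay/q, w/Mid/Out/s, w/Mid/Out/q, w/Lo/Stay/s, w/Lo/Stay/q, w/Lo/Out/s, w/Lo/Out/q. Columns: dMf, dMg, dLf, dLg, bMf, bMg, bLf, bLg.
{z/Mid/Stay/s, z/Mid/Stay/q, z/Mid/Out/s, z/Mid/Out/q, z/Lo/Stay/s, z/Lo/Stay/q, z/Lo/Out/s, z/Lo/Out/q} → row (-1,1) (-1,1) (-1,1) (-1,1) (1,-2) (1,-2) (1,-2) (1,-2)
{w/Mid/Stay/s, w/Mid/Stay/q} → row (2,2) (2,2) (3,4) (3,4) (2,2) (2,2) (3,4) (3,4)
{w/Mid/Out/s, w/Mid/Out/q} → row (2,2) (2,2) (4,4) (4,4) (2,2) (2,2) (4,4) (4,4)
{w/Lo/Stay/s, w/Lo/Out/s} → row (-2,0) (-2,0) (4,3) (-2,-2) (-2,0) (-2,0) (4,3) (-2,-2)
{w/Lo/Stay/q, w/Lo/Out/q} → row (-2,0) (-2,0) (2,3) (2,3) (-2,0) (-2,0) (2,3) (2,3)
That's 5 distinct rows out of 16 strategies.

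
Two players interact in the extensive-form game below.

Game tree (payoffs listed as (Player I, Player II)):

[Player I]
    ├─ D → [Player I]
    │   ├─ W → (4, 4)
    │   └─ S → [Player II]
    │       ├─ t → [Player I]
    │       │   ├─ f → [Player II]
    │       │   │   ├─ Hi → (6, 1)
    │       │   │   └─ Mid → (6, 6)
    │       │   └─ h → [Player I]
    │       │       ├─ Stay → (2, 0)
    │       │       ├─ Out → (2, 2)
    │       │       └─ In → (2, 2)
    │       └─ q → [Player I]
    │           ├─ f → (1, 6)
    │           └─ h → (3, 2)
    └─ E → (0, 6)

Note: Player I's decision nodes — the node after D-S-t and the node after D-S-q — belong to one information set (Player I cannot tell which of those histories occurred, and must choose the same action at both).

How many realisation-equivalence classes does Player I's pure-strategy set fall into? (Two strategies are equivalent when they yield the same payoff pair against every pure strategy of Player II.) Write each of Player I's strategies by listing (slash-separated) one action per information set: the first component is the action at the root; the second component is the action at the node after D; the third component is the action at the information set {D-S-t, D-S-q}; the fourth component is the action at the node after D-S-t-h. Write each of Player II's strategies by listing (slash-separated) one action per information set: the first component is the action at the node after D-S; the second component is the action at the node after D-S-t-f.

Player I has 24 pure strategies: D/W/f/Stay, D/W/f/Out, D/W/f/In, D/W/h/Stay, D/W/h/Out, D/W/h/In, D/S/f/Stay, D/S/f/Out, D/S/f/In, D/S/h/Stay, D/S/h/Out, D/S/h/In, E/W/f/Stay, E/W/f/Out, E/W/f/In, E/W/h/Stay, E/W/h/Out, E/W/h/In, E/S/f/Stay, E/S/f/Out, E/S/f/In, E/S/h/Stay, E/S/h/Out, E/S/h/In. Columns: t/Hi, t/Mid, q/Hi, q/Mid.
{D/W/f/Stay, D/W/f/Out, D/W/f/In, D/W/h/Stay, D/W/h/Out, D/W/h/In} → row (4,4) (4,4) (4,4) (4,4)
{D/S/f/Stay, D/S/f/Out, D/S/f/In} → row (6,1) (6,6) (1,6) (1,6)
{D/S/h/Stay} → row (2,0) (2,0) (3,2) (3,2)
{D/S/h/Out, D/S/h/In} → row (2,2) (2,2) (3,2) (3,2)
{E/W/f/Stay, E/W/f/Out, E/W/f/In, E/W/h/Stay, E/W/h/Out, E/W/h/In, E/S/f/Stay, E/S/f/Out, E/S/f/In, E/S/h/Stay, E/S/h/Out, E/S/h/In} → row (0,6) (0,6) (0,6) (0,6)
That's 5 distinct rows out of 24 strategies.

5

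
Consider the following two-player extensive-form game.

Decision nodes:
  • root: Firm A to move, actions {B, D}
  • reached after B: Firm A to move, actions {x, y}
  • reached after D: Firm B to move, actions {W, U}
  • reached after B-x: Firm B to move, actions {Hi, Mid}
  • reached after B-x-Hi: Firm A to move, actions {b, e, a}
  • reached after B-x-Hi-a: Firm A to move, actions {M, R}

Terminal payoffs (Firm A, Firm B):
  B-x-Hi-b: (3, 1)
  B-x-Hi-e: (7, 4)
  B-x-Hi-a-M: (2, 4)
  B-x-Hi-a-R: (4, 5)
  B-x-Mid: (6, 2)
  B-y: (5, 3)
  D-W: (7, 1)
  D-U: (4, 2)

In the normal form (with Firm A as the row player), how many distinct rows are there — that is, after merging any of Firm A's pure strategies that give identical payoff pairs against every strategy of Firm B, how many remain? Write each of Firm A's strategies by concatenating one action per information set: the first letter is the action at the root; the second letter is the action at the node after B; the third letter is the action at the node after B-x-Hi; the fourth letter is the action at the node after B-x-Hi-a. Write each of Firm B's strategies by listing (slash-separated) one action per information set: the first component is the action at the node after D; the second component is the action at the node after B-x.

6

Firm A has 24 pure strategies: BxbM, BxbR, BxeM, BxeR, BxaM, BxaR, BybM, BybR, ByeM, ByeR, ByaM, ByaR, DxbM, DxbR, DxeM, DxeR, DxaM, DxaR, DybM, DybR, DyeM, DyeR, DyaM, DyaR. Columns: W/Hi, W/Mid, U/Hi, U/Mid.
{BxbM, BxbR} → row (3,1) (6,2) (3,1) (6,2)
{BxeM, BxeR} → row (7,4) (6,2) (7,4) (6,2)
{BxaM} → row (2,4) (6,2) (2,4) (6,2)
{BxaR} → row (4,5) (6,2) (4,5) (6,2)
{BybM, BybR, ByeM, ByeR, ByaM, ByaR} → row (5,3) (5,3) (5,3) (5,3)
{DxbM, DxbR, DxeM, DxeR, DxaM, DxaR, DybM, DybR, DyeM, DyeR, DyaM, DyaR} → row (7,1) (7,1) (4,2) (4,2)
That's 6 distinct rows out of 24 strategies.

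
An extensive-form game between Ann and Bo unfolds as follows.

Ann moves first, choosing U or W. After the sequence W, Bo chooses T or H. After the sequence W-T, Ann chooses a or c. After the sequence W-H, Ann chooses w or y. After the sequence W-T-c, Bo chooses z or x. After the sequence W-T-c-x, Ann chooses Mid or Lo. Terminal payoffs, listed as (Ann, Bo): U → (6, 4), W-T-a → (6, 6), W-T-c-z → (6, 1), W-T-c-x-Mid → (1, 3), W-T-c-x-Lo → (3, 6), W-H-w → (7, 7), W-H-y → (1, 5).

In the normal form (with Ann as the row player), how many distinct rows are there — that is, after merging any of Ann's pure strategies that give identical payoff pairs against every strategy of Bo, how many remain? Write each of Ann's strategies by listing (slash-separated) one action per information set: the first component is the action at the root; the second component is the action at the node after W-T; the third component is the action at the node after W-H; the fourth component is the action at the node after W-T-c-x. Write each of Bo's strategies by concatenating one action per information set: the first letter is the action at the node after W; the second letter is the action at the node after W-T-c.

7

Ann has 16 pure strategies: U/a/w/Mid, U/a/w/Lo, U/a/y/Mid, U/a/y/Lo, U/c/w/Mid, U/c/w/Lo, U/c/y/Mid, U/c/y/Lo, W/a/w/Mid, W/a/w/Lo, W/a/y/Mid, W/a/y/Lo, W/c/w/Mid, W/c/w/Lo, W/c/y/Mid, W/c/y/Lo. Columns: Tz, Tx, Hz, Hx.
{U/a/w/Mid, U/a/w/Lo, U/a/y/Mid, U/a/y/Lo, U/c/w/Mid, U/c/w/Lo, U/c/y/Mid, U/c/y/Lo} → row (6,4) (6,4) (6,4) (6,4)
{W/a/w/Mid, W/a/w/Lo} → row (6,6) (6,6) (7,7) (7,7)
{W/a/y/Mid, W/a/y/Lo} → row (6,6) (6,6) (1,5) (1,5)
{W/c/w/Mid} → row (6,1) (1,3) (7,7) (7,7)
{W/c/w/Lo} → row (6,1) (3,6) (7,7) (7,7)
{W/c/y/Mid} → row (6,1) (1,3) (1,5) (1,5)
{W/c/y/Lo} → row (6,1) (3,6) (1,5) (1,5)
That's 7 distinct rows out of 16 strategies.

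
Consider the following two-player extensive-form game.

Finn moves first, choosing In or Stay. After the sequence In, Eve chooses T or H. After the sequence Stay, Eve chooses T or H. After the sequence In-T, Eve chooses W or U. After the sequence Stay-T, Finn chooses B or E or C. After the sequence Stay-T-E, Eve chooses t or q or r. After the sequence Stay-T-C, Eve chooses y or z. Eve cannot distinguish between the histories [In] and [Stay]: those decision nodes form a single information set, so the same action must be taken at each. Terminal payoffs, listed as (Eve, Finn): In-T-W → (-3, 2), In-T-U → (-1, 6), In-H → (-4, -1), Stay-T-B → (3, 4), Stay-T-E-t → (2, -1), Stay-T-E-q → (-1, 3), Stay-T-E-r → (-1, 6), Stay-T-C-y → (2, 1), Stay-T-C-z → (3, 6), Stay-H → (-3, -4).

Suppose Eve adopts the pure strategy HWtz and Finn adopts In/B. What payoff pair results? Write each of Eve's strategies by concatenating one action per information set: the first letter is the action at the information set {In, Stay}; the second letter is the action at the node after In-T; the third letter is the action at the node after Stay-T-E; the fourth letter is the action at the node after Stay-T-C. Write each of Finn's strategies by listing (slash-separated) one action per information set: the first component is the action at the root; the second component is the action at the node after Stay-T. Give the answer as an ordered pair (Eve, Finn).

(-4, -1)

Trace the play path from the root:
  Finn plays In
  Eve plays H at [In]
→ terminal payoff (-4, -1).
(Eve's choice at the node after In-T is never reached on this path, so it doesn't affect the outcome.)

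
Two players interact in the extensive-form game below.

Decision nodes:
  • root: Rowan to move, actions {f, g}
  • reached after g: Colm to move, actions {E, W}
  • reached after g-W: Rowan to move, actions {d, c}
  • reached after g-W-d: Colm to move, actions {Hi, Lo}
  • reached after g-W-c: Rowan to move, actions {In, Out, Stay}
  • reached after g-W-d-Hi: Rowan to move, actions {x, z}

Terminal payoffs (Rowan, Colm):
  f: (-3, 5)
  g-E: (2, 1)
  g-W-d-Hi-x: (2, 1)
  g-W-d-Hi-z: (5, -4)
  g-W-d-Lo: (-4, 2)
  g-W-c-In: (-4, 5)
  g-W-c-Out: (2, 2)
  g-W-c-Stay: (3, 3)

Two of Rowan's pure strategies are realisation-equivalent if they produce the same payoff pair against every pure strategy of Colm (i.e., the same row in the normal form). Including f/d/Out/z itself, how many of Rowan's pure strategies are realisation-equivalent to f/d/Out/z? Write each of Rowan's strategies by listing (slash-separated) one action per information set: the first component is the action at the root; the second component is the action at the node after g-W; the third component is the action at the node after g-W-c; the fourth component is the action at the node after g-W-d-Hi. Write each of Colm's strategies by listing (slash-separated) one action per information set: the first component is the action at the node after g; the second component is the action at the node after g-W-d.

Row for f/d/Out/z (columns E/Hi, E/Lo, W/Hi, W/Lo): (-3,5) (-3,5) (-3,5) (-3,5).
Under f/d/Out/z, Rowan's choice at the node after g-W and at the node after g-W-c and at the node after g-W-d-Hi can never be reached regardless of what Colm does, so varying those choices leaves every outcome unchanged.
Holding the reachable choices fixed and varying the unreachable ones freely already gives 2 × 3 × 2 = 12 equivalent strategies.
No other strategy reproduces this row, so those 12 are the full class: f/d/In/x, f/d/In/z, f/d/Out/x, f/d/Out/z, f/d/Stay/x, f/d/Stay/z, f/c/In/x, f/c/In/z, f/c/Out/x, f/c/Out/z, f/c/Stay/x, f/c/Stay/z.

12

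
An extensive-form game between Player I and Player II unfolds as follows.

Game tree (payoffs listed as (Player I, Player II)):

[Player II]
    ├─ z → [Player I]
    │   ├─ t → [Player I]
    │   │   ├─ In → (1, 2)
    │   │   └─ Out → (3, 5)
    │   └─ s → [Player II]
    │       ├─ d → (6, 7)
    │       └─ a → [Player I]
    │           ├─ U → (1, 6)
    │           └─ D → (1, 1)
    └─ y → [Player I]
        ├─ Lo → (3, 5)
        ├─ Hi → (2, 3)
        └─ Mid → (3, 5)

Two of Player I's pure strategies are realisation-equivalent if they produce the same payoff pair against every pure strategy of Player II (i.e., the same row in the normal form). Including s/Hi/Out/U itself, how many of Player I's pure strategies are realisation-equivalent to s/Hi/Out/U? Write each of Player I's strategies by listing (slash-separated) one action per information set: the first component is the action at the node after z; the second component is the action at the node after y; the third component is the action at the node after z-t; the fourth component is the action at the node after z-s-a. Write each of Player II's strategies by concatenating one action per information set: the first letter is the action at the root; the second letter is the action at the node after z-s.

2

Row for s/Hi/Out/U (columns zd, za, yd, ya): (6,7) (1,6) (2,3) (2,3).
Under s/Hi/Out/U, Player I's choice at the node after z-t can never be reached regardless of what Player II does, so varying those choices leaves every outcome unchanged.
Holding the reachable choices fixed and varying the unreachable one freely already gives 2 equivalent strategies.
No other strategy reproduces this row, so those 2 are the full class: s/Hi/In/U, s/Hi/Out/U.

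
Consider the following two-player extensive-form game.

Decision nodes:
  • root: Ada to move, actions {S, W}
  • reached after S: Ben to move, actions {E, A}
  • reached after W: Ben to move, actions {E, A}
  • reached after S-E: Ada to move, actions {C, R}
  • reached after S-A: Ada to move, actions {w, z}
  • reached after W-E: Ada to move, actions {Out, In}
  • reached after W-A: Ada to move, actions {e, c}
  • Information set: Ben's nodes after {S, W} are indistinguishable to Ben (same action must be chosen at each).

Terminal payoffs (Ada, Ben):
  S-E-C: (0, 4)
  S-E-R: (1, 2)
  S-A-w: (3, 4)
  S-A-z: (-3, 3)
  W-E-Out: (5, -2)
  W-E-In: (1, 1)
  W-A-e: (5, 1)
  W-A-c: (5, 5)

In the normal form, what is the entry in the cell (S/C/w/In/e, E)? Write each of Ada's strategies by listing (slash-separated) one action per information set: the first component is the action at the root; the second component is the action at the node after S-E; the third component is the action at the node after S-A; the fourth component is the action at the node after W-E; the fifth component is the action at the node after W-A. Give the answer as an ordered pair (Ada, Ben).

(0, 4)

Trace the play path from the root:
  Ada plays S
  Ben plays E at [S]
  Ada plays C at [S-E]
→ terminal payoff (0, 4).
(Ada's choice at the node after S-A is never reached on this path, so it doesn't affect the outcome.)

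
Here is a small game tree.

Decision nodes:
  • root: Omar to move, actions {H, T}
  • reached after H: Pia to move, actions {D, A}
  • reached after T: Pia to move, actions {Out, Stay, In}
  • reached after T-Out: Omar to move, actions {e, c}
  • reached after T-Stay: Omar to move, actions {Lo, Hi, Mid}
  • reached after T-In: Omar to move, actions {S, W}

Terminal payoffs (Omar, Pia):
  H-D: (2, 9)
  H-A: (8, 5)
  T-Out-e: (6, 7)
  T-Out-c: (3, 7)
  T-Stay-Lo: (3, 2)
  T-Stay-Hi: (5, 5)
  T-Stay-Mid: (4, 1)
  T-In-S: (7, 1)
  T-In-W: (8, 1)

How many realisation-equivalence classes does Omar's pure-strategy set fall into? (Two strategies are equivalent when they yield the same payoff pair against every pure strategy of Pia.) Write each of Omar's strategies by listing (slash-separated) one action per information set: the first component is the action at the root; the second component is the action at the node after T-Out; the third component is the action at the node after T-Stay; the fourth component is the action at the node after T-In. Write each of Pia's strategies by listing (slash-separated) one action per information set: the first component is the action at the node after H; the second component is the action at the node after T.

Omar has 24 pure strategies: H/e/Lo/S, H/e/Lo/W, H/e/Hi/S, H/e/Hi/W, H/e/Mid/S, H/e/Mid/W, H/c/Lo/S, H/c/Lo/W, H/c/Hi/S, H/c/Hi/W, H/c/Mid/S, H/c/Mid/W, T/e/Lo/S, T/e/Lo/W, T/e/Hi/S, T/e/Hi/W, T/e/Mid/S, T/e/Mid/W, T/c/Lo/S, T/c/Lo/W, T/c/Hi/S, T/c/Hi/W, T/c/Mid/S, T/c/Mid/W. Columns: D/Out, D/Stay, D/In, A/Out, A/Stay, A/In.
{H/e/Lo/S, H/e/Lo/W, H/e/Hi/S, H/e/Hi/W, H/e/Mid/S, H/e/Mid/W, H/c/Lo/S, H/c/Lo/W, H/c/Hi/S, H/c/Hi/W, H/c/Mid/S, H/c/Mid/W} → row (2,9) (2,9) (2,9) (8,5) (8,5) (8,5)
{T/e/Lo/S} → row (6,7) (3,2) (7,1) (6,7) (3,2) (7,1)
{T/e/Lo/W} → row (6,7) (3,2) (8,1) (6,7) (3,2) (8,1)
{T/e/Hi/S} → row (6,7) (5,5) (7,1) (6,7) (5,5) (7,1)
{T/e/Hi/W} → row (6,7) (5,5) (8,1) (6,7) (5,5) (8,1)
{T/e/Mid/S} → row (6,7) (4,1) (7,1) (6,7) (4,1) (7,1)
{T/e/Mid/W} → row (6,7) (4,1) (8,1) (6,7) (4,1) (8,1)
{T/c/Lo/S} → row (3,7) (3,2) (7,1) (3,7) (3,2) (7,1)
{T/c/Lo/W} → row (3,7) (3,2) (8,1) (3,7) (3,2) (8,1)
{T/c/Hi/S} → row (3,7) (5,5) (7,1) (3,7) (5,5) (7,1)
{T/c/Hi/W} → row (3,7) (5,5) (8,1) (3,7) (5,5) (8,1)
{T/c/Mid/S} → row (3,7) (4,1) (7,1) (3,7) (4,1) (7,1)
{T/c/Mid/W} → row (3,7) (4,1) (8,1) (3,7) (4,1) (8,1)
That's 13 distinct rows out of 24 strategies.

13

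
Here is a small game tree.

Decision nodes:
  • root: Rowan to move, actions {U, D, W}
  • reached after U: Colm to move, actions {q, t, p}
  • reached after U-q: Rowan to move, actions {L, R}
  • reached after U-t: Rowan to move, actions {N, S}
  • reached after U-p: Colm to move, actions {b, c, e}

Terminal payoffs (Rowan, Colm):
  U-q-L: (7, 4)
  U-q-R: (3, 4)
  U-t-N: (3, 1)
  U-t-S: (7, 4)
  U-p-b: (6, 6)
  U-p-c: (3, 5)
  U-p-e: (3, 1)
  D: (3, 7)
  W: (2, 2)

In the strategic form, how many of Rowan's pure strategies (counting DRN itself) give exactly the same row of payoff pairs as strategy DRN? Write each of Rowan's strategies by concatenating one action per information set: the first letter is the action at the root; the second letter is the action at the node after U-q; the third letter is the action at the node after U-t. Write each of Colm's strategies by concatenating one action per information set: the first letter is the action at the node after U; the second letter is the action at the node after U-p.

Row for DRN (columns qb, qc, qe, tb, tc, te, pb, pc, pe): (3,7) (3,7) (3,7) (3,7) (3,7) (3,7) (3,7) (3,7) (3,7).
Under DRN, Rowan's choice at the node after U-q and at the node after U-t can never be reached regardless of what Colm does, so varying those choices leaves every outcome unchanged.
Holding the reachable choices fixed and varying the unreachable ones freely already gives 2 × 2 = 4 equivalent strategies.
No other strategy reproduces this row, so those 4 are the full class: DLN, DLS, DRN, DRS.

4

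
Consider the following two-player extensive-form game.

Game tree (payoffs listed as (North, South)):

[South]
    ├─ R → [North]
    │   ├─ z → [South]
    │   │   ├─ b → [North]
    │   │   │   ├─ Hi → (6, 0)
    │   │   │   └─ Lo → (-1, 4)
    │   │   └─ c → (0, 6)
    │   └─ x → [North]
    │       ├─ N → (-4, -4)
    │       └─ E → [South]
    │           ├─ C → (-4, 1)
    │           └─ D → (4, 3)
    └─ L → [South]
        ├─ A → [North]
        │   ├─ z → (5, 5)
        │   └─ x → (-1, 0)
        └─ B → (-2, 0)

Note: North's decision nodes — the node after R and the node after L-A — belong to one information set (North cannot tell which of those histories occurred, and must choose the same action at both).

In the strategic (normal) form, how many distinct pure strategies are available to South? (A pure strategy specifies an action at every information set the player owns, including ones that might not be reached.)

South owns the root with actions {R, L} — two choices.
South owns the node after L with actions {A, B} — two choices.
South owns the node after R-z with actions {b, c} — two choices.
South owns the node after R-x-E with actions {C, D} — two choices.
A pure strategy fixes one action at each information set independently, so the count is the product 2 × 2 × 2 × 2 = 16.
(For reference, North has 8 pure strategies, giving a 16×8 normal-form matrix.)

16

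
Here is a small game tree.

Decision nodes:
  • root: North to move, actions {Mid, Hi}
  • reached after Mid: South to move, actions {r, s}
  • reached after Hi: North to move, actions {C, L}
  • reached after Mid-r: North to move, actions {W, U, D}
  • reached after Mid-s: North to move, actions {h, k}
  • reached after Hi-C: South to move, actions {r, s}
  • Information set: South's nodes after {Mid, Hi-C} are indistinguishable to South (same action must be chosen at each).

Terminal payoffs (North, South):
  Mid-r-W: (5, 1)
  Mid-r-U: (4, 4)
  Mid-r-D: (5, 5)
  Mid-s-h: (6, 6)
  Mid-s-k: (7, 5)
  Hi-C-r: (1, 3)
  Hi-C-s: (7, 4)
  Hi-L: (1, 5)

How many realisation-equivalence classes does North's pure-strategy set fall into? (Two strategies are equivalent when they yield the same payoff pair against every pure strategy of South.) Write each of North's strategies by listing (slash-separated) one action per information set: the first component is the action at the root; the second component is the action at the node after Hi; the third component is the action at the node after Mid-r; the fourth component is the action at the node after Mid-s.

8

North has 24 pure strategies: Mid/C/W/h, Mid/C/W/k, Mid/C/U/h, Mid/C/U/k, Mid/C/D/h, Mid/C/D/k, Mid/L/W/h, Mid/L/W/k, Mid/L/U/h, Mid/L/U/k, Mid/L/D/h, Mid/L/D/k, Hi/C/W/h, Hi/C/W/k, Hi/C/U/h, Hi/C/U/k, Hi/C/D/h, Hi/C/D/k, Hi/L/W/h, Hi/L/W/k, Hi/L/U/h, Hi/L/U/k, Hi/L/D/h, Hi/L/D/k. Columns: r, s.
{Mid/C/W/h, Mid/L/W/h} → row (5,1) (6,6)
{Mid/C/W/k, Mid/L/W/k} → row (5,1) (7,5)
{Mid/C/U/h, Mid/L/U/h} → row (4,4) (6,6)
{Mid/C/U/k, Mid/L/U/k} → row (4,4) (7,5)
{Mid/C/D/h, Mid/L/D/h} → row (5,5) (6,6)
{Mid/C/D/k, Mid/L/D/k} → row (5,5) (7,5)
{Hi/C/W/h, Hi/C/W/k, Hi/C/U/h, Hi/C/U/k, Hi/C/D/h, Hi/C/D/k} → row (1,3) (7,4)
{Hi/L/W/h, Hi/L/W/k, Hi/L/U/h, Hi/L/U/k, Hi/L/D/h, Hi/L/D/k} → row (1,5) (1,5)
That's 8 distinct rows out of 24 strategies.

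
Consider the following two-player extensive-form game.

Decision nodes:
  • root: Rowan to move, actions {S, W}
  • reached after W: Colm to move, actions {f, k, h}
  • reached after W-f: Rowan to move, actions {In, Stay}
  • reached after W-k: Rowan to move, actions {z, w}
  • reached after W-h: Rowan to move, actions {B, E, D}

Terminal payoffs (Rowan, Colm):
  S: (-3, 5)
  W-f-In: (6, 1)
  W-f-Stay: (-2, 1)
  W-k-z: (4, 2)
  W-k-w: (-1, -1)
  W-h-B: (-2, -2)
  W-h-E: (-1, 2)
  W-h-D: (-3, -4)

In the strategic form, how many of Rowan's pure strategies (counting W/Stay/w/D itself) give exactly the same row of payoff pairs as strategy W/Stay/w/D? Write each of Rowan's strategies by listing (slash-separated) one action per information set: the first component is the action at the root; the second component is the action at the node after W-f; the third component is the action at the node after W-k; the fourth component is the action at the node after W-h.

1

Row for W/Stay/w/D (columns f, k, h): (-2,1) (-1,-1) (-3,-4).
Every one of Rowan's information sets is on the play path for some reply by Colm when Rowan follows W/Stay/w/D.
Changing the action at any of them therefore changes at least one column, so only W/Stay/w/D itself gives this row.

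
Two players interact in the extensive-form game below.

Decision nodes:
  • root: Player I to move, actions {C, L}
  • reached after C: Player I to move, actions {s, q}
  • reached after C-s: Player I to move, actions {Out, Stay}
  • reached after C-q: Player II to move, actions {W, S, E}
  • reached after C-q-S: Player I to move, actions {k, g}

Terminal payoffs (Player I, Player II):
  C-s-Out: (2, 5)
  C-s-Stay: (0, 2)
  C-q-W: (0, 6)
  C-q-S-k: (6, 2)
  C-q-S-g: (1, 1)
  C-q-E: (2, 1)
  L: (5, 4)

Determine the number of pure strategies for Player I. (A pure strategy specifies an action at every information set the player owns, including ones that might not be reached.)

Player I owns the root with actions {C, L} — two choices.
Player I owns the node after C with actions {s, q} — two choices.
Player I owns the node after C-s with actions {Out, Stay} — two choices.
Player I owns the node after C-q-S with actions {k, g} — two choices.
A pure strategy fixes one action at each information set independently, so the count is the product 2 × 2 × 2 × 2 = 16.

16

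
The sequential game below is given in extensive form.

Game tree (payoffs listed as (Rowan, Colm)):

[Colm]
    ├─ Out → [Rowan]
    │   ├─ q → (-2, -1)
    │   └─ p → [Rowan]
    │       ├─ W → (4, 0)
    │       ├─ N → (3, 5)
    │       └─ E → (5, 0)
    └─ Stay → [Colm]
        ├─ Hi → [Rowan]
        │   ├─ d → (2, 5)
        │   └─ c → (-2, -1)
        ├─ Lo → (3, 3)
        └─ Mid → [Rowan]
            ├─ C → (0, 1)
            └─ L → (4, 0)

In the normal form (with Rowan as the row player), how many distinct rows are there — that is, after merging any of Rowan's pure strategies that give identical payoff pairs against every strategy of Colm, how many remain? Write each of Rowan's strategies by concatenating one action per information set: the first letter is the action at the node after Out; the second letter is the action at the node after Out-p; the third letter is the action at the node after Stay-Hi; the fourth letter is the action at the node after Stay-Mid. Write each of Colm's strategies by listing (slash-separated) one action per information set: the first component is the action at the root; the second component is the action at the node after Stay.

16

Rowan has 24 pure strategies: qWdC, qWdL, qWcC, qWcL, qNdC, qNdL, qNcC, qNcL, qEdC, qEdL, qEcC, qEcL, pWdC, pWdL, pWcC, pWcL, pNdC, pNdL, pNcC, pNcL, pEdC, pEdL, pEcC, pEcL. Columns: Out/Hi, Out/Lo, Out/Mid, Stay/Hi, Stay/Lo, Stay/Mid.
{qWdC, qNdC, qEdC} → row (-2,-1) (-2,-1) (-2,-1) (2,5) (3,3) (0,1)
{qWdL, qNdL, qEdL} → row (-2,-1) (-2,-1) (-2,-1) (2,5) (3,3) (4,0)
{qWcC, qNcC, qEcC} → row (-2,-1) (-2,-1) (-2,-1) (-2,-1) (3,3) (0,1)
{qWcL, qNcL, qEcL} → row (-2,-1) (-2,-1) (-2,-1) (-2,-1) (3,3) (4,0)
{pWdC} → row (4,0) (4,0) (4,0) (2,5) (3,3) (0,1)
{pWdL} → row (4,0) (4,0) (4,0) (2,5) (3,3) (4,0)
{pWcC} → row (4,0) (4,0) (4,0) (-2,-1) (3,3) (0,1)
{pWcL} → row (4,0) (4,0) (4,0) (-2,-1) (3,3) (4,0)
{pNdC} → row (3,5) (3,5) (3,5) (2,5) (3,3) (0,1)
{pNdL} → row (3,5) (3,5) (3,5) (2,5) (3,3) (4,0)
{pNcC} → row (3,5) (3,5) (3,5) (-2,-1) (3,3) (0,1)
{pNcL} → row (3,5) (3,5) (3,5) (-2,-1) (3,3) (4,0)
{pEdC} → row (5,0) (5,0) (5,0) (2,5) (3,3) (0,1)
{pEdL} → row (5,0) (5,0) (5,0) (2,5) (3,3) (4,0)
{pEcC} → row (5,0) (5,0) (5,0) (-2,-1) (3,3) (0,1)
{pEcL} → row (5,0) (5,0) (5,0) (-2,-1) (3,3) (4,0)
That's 16 distinct rows out of 24 strategies.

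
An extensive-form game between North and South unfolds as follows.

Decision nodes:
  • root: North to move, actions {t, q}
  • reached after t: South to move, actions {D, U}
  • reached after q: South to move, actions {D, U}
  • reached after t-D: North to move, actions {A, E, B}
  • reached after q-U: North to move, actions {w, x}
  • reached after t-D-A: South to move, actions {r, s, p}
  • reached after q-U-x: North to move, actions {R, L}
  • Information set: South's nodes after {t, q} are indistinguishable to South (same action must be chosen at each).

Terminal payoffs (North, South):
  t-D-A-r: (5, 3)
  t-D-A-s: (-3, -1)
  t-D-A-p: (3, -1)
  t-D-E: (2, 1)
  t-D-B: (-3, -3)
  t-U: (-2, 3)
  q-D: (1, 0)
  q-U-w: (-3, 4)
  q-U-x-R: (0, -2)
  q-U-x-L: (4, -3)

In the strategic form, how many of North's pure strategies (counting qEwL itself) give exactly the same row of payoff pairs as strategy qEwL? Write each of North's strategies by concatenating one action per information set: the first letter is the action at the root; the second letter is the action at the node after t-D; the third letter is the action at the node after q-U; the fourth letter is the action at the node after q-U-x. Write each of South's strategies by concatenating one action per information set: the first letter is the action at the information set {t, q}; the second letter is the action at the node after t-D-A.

6

Row for qEwL (columns Dr, Ds, Dp, Ur, Us, Up): (1,0) (1,0) (1,0) (-3,4) (-3,4) (-3,4).
Under qEwL, North's choice at the node after t-D and at the node after q-U-x can never be reached regardless of what South does, so varying those choices leaves every outcome unchanged.
Holding the reachable choices fixed and varying the unreachable ones freely already gives 3 × 2 = 6 equivalent strategies.
No other strategy reproduces this row, so those 6 are the full class: qAwR, qAwL, qEwR, qEwL, qBwR, qBwL.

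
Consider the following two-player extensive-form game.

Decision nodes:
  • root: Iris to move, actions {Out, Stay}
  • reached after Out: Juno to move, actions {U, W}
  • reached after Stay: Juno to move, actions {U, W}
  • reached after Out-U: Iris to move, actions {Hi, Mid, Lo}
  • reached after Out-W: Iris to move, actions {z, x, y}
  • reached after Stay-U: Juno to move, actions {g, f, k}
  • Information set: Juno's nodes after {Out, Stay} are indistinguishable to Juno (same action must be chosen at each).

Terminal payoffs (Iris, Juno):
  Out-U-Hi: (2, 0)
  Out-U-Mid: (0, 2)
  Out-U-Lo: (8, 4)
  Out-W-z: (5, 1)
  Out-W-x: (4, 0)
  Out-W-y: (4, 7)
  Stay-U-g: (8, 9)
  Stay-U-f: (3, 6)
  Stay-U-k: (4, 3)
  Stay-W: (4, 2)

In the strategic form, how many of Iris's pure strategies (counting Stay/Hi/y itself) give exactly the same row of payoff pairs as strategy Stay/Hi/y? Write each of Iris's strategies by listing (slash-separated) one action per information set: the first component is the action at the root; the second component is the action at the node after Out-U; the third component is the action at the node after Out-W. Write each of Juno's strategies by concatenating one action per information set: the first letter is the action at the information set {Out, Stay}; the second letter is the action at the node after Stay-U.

Row for Stay/Hi/y (columns Ug, Uf, Uk, Wg, Wf, Wk): (8,9) (3,6) (4,3) (4,2) (4,2) (4,2).
Under Stay/Hi/y, Iris's choice at the node after Out-U and at the node after Out-W can never be reached regardless of what Juno does, so varying those choices leaves every outcome unchanged.
Holding the reachable choices fixed and varying the unreachable ones freely already gives 3 × 3 = 9 equivalent strategies.
No other strategy reproduces this row, so those 9 are the full class: Stay/Hi/z, Stay/Hi/x, Stay/Hi/y, Stay/Mid/z, Stay/Mid/x, Stay/Mid/y, Stay/Lo/z, Stay/Lo/x, Stay/Lo/y.

9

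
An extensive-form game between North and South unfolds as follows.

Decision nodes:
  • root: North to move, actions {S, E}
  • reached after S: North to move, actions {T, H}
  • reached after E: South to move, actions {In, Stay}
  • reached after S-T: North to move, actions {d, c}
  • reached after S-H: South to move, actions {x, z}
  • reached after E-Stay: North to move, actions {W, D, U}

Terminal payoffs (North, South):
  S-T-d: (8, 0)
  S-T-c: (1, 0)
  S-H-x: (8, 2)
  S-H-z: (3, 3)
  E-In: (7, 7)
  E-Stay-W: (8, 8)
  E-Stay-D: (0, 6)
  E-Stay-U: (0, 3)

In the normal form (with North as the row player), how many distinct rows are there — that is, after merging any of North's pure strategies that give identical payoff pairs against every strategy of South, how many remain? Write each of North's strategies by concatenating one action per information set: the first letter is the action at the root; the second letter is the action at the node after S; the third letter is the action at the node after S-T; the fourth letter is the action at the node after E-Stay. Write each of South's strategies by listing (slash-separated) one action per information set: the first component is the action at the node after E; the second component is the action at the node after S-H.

6

North has 24 pure strategies: STdW, STdD, STdU, STcW, STcD, STcU, SHdW, SHdD, SHdU, SHcW, SHcD, SHcU, ETdW, ETdD, ETdU, ETcW, ETcD, ETcU, EHdW, EHdD, EHdU, EHcW, EHcD, EHcU. Columns: In/x, In/z, Stay/x, Stay/z.
{STdW, STdD, STdU} → row (8,0) (8,0) (8,0) (8,0)
{STcW, STcD, STcU} → row (1,0) (1,0) (1,0) (1,0)
{SHdW, SHdD, SHdU, SHcW, SHcD, SHcU} → row (8,2) (3,3) (8,2) (3,3)
{ETdW, ETcW, EHdW, EHcW} → row (7,7) (7,7) (8,8) (8,8)
{ETdD, ETcD, EHdD, EHcD} → row (7,7) (7,7) (0,6) (0,6)
{ETdU, ETcU, EHdU, EHcU} → row (7,7) (7,7) (0,3) (0,3)
That's 6 distinct rows out of 24 strategies.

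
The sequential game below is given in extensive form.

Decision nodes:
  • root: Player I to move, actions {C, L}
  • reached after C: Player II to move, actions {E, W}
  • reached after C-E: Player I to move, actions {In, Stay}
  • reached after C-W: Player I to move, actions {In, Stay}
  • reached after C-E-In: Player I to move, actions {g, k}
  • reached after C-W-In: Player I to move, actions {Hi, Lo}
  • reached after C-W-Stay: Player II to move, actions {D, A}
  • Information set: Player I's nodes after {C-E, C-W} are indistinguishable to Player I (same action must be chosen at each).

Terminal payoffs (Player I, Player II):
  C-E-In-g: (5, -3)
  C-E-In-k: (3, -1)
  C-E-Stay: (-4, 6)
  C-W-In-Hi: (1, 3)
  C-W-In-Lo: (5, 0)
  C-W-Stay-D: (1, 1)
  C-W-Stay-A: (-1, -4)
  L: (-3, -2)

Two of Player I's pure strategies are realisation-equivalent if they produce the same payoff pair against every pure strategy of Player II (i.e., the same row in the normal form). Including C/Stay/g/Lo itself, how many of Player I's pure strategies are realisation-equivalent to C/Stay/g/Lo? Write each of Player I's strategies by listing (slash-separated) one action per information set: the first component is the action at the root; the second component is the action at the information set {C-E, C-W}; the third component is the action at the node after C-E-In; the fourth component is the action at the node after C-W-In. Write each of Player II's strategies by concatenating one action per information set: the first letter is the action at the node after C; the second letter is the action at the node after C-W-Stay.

4

Row for C/Stay/g/Lo (columns ED, EA, WD, WA): (-4,6) (-4,6) (1,1) (-1,-4).
Under C/Stay/g/Lo, Player I's choice at the node after C-E-In and at the node after C-W-In can never be reached regardless of what Player II does, so varying those choices leaves every outcome unchanged.
Holding the reachable choices fixed and varying the unreachable ones freely already gives 2 × 2 = 4 equivalent strategies.
No other strategy reproduces this row, so those 4 are the full class: C/Stay/g/Hi, C/Stay/g/Lo, C/Stay/k/Hi, C/Stay/k/Lo.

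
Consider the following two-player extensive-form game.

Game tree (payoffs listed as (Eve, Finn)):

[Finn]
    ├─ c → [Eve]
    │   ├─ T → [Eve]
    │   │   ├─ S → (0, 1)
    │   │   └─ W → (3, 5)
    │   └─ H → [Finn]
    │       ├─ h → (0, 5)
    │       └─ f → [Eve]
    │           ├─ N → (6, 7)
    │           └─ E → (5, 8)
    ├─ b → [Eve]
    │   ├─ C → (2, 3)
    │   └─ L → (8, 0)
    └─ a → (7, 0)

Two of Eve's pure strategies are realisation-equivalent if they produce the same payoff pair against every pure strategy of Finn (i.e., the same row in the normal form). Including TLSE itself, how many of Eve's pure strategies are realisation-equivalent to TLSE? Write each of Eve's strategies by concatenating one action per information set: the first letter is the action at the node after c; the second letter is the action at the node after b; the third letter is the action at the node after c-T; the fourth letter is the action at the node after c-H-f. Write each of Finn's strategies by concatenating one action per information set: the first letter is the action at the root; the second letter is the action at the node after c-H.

2

Row for TLSE (columns ch, cf, bh, bf, ah, af): (0,1) (0,1) (8,0) (8,0) (7,0) (7,0).
Under TLSE, Eve's choice at the node after c-H-f can never be reached regardless of what Finn does, so varying those choices leaves every outcome unchanged.
Holding the reachable choices fixed and varying the unreachable one freely already gives 2 equivalent strategies.
No other strategy reproduces this row, so those 2 are the full class: TLSN, TLSE.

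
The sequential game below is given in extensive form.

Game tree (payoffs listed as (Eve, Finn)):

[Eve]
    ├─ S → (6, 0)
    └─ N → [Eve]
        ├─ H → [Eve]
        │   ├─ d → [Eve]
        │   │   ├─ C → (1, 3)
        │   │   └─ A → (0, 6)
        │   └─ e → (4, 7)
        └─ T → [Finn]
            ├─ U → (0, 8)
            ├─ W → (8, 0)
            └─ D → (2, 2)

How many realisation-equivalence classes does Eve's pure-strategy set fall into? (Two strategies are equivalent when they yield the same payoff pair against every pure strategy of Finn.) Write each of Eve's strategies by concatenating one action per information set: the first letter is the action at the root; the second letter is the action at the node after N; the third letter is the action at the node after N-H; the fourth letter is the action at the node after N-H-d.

5

Eve has 16 pure strategies: SHdC, SHdA, SHeC, SHeA, STdC, STdA, STeC, STeA, NHdC, NHdA, NHeC, NHeA, NTdC, NTdA, NTeC, NTeA. Columns: U, W, D.
{SHdC, SHdA, SHeC, SHeA, STdC, STdA, STeC, STeA} → row (6,0) (6,0) (6,0)
{NHdC} → row (1,3) (1,3) (1,3)
{NHdA} → row (0,6) (0,6) (0,6)
{NHeC, NHeA} → row (4,7) (4,7) (4,7)
{NTdC, NTdA, NTeC, NTeA} → row (0,8) (8,0) (2,2)
That's 5 distinct rows out of 16 strategies.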